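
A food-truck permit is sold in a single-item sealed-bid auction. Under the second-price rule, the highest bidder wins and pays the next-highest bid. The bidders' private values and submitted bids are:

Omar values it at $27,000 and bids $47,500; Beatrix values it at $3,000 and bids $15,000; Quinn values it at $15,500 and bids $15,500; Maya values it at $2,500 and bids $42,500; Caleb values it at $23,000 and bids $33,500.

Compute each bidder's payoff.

Ordered from highest: Omar $47,500; Maya $42,500; Caleb $33,500; Quinn $15,500; Beatrix $15,000.
Omar has the top bid and wins; the price is the second-highest bid, $42,500.
Omar's payoff = $27,000 − $42,500 = -$15,500. All other bidders lose, so their payoff is 0.

Payoffs: Omar -$15,500, Beatrix $0, Quinn $0, Maya $0, Caleb $0.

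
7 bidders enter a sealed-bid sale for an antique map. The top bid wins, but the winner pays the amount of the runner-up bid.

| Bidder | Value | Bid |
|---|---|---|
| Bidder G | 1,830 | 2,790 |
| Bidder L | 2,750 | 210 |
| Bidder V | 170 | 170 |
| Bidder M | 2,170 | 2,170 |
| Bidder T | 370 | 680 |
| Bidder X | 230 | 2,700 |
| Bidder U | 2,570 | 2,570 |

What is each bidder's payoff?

Sorted high to low: Bidder G 2,790; Bidder X 2,700; Bidder U 2,570; Bidder M 2,170; Bidder T 680; Bidder L 210; Bidder V 170.
Bidder G has the top bid and wins; the price is the second-highest bid, 2,700.
Bidder G's payoff = 1,830 − 2,700 = -870. All other bidders lose, so their payoff is 0.

Bidder G -870, Bidder L 0, Bidder V 0, Bidder M 0, Bidder T 0, Bidder X 0, Bidder U 0.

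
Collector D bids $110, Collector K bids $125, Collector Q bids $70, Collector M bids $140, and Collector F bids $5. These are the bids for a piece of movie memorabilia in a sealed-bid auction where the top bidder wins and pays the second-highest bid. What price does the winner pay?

The winner pays $125.

Bids in descending order: Collector M $140, then Collector K $125, then Collector D $110, then Collector Q $70, then Collector F $5.
Collector M is the highest bidder, so Collector M wins.
Under the second-price rule, the price is the second-highest bid: $125.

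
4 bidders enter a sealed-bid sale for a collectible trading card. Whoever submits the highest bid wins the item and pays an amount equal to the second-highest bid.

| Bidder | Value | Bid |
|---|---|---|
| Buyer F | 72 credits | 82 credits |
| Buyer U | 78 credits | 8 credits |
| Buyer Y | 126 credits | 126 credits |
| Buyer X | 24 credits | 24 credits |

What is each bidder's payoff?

Ordered from highest: Buyer Y 126 credits, then Buyer F 82 credits, then Buyer X 24 credits, then Buyer U 8 credits.
Buyer Y has the top bid and wins; the price is the second-highest bid, 82 credits.
Buyer Y's payoff = 126 credits − 82 credits = 44 credits. All other bidders lose, so their payoff is 0.

Buyer F 0 credits, Buyer U 0 credits, Buyer Y 44 credits, Buyer X 0 credits.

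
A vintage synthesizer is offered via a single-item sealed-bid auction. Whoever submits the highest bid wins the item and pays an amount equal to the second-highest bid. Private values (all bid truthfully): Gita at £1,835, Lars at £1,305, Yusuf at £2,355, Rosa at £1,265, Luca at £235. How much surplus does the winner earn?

Bids in descending order: Yusuf £2,355, then Gita £1,835, then Lars £1,305, then Rosa £1,265, then Luca £235.
Yusuf wins with the top bid and pays the second-highest, £1,835.
Surplus = £2,355 − £1,835 = £520.

£520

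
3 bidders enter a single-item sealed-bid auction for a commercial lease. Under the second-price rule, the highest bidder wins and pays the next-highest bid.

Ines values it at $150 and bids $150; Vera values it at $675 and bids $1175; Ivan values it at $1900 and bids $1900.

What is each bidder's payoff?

Payoffs: Ines $0, Vera $0, Ivan $725.

Ranking the bids: Ivan $1900; Vera $1175; Ines $150.
Ivan has the top bid and wins; the price is the second-highest bid, $1175.
Ivan's payoff = $1900 − $1175 = $725. All other bidders lose, so their payoff is 0.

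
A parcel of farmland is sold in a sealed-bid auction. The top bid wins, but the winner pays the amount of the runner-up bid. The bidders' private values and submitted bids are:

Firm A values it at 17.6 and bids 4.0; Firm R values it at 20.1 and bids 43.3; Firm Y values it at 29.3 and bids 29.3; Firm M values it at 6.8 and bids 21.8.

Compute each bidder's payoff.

Firm A 0.0, Firm R -9.2, Firm Y 0.0, Firm M 0.0.

Bids in descending order: Firm R 43.3, then Firm Y 29.3, then Firm M 21.8, then Firm A 4.0.
Firm R has the top bid and wins; the price is the second-highest bid, 29.3.
Firm R's payoff = 20.1 − 29.3 = -9.2. All other bidders lose, so their payoff is 0.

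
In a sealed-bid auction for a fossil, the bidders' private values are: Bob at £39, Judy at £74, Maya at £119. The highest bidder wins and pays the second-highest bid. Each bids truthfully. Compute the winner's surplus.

Sorted high to low: Maya £119, then Judy £74, then Bob £39.
Maya wins with the top bid and pays the second-highest, £74.
Surplus = £119 − £74 = £45.

Winner's surplus: £45.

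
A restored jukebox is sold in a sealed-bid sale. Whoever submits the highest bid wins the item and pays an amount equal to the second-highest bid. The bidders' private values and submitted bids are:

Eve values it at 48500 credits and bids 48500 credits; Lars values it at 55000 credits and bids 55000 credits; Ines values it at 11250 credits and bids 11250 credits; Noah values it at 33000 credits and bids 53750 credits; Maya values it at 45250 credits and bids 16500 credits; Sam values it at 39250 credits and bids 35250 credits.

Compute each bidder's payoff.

Payoffs: Eve 0 credits, Lars 1250 credits, Ines 0 credits, Noah 0 credits, Maya 0 credits, Sam 0 credits.

Ranking the bids: Lars 55000 credits, then Noah 53750 credits, then Eve 48500 credits, then Sam 35250 credits, then Maya 16500 credits, then Ines 11250 credits.
Lars has the top bid and wins; the price is the second-highest bid, 53750 credits.
Lars's payoff = 55000 credits − 53750 credits = 1250 credits. All other bidders lose, so their payoff is 0.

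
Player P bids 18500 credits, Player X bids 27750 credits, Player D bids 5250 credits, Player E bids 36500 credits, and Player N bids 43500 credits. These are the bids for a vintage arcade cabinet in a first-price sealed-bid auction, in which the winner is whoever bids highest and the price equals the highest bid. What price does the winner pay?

43500 credits

Bids in descending order: Player N 43500 credits, then Player E 36500 credits, then Player X 27750 credits, then Player P 18500 credits, then Player D 5250 credits.
Player N is the highest bidder, so Player N wins.
Under the first-price rule, the price is the highest bid: 43500 credits.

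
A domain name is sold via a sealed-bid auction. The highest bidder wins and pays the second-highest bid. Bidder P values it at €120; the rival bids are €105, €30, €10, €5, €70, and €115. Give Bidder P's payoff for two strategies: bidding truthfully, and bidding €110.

Truthful: €5; alternative: €0.

The highest competing bid is €115.
Bidding truthfully at €120: Bidder P has the top bid, wins, and pays the second-highest bid €115. Payoff = €120 − €115 = €5.
Bidding €110: the top bid is €115 (a rival), so Bidder P loses. Payoff = €0.
This is the dominant-strategy logic: truthful bidding weakly beats any alternative.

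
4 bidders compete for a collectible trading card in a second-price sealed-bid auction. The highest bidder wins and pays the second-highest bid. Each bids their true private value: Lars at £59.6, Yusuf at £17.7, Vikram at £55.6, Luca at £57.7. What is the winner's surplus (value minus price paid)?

Ordered from highest: Lars £59.6, then Luca £57.7, then Vikram £55.6, then Yusuf £17.7.
Lars wins with the top bid and pays the second-highest, £57.7.
Surplus = £59.6 − £57.7 = £1.9.

Surplus = £1.9.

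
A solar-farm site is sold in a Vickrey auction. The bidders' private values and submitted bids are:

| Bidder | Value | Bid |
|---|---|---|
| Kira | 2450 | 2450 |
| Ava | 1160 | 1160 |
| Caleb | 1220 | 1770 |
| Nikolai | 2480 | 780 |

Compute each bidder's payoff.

Kira 680, Ava 0, Caleb 0, Nikolai 0.

Bids in descending order: Kira 2450 > Caleb 1770 > Ava 1160 > Nikolai 780.
Kira has the top bid and wins; the price is the second-highest bid, 1770.
Kira's payoff = 2450 − 1770 = 680. All other bidders lose, so their payoff is 0.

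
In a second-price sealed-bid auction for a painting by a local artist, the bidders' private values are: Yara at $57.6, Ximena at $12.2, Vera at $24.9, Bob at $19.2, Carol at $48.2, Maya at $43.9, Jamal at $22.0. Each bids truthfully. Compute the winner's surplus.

Ranking the bids: Yara $57.6, then Carol $48.2, then Maya $43.9, then Vera $24.9, then Jamal $22.0, then Bob $19.2, then Ximena $12.2.
Yara wins with the top bid and pays the second-highest, $48.2.
Surplus = $57.6 − $48.2 = $9.4.

Winner's surplus: $9.4.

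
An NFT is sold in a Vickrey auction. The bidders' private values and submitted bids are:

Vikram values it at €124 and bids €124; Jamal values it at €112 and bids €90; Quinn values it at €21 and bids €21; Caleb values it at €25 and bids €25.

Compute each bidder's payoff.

Vikram €34, Jamal €0, Quinn €0, Caleb €0.

Sorted high to low: Vikram €124 > Jamal €90 > Caleb €25 > Quinn €21.
Vikram has the top bid and wins; the price is the second-highest bid, €90.
Vikram's payoff = €124 − €90 = €34. All other bidders lose, so their payoff is 0.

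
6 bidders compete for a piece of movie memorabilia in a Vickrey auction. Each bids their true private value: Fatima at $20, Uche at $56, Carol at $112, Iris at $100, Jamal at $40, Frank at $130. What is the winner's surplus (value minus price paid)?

$18

Ordered from highest: Frank $130; Carol $112; Iris $100; Uche $56; Jamal $40; Fatima $20.
Frank wins with the top bid and pays the second-highest, $112.
Surplus = $130 − $112 = $18.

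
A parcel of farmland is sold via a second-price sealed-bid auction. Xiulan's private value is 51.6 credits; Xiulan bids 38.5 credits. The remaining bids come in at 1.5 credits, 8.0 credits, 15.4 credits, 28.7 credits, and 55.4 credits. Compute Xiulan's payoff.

Highest competing bid: 55.4 credits.
Xiulan's bid 38.5 credits is not the highest, so Xiulan loses, pays nothing, and earns zero payoff.

0.0 credits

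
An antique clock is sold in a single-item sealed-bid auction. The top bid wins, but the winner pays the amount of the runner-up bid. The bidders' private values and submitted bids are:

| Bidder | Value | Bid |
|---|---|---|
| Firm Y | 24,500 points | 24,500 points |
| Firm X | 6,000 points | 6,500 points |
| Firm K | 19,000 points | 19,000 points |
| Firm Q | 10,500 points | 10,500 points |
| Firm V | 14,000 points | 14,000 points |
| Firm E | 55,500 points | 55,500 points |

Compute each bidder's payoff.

Sorted high to low: Firm E 55,500 points > Firm Y 24,500 points > Firm K 19,000 points > Firm V 14,000 points > Firm Q 10,500 points > Firm X 6,500 points.
Firm E has the top bid and wins; the price is the second-highest bid, 24,500 points.
Firm E's payoff = 55,500 points − 24,500 points = 31,000 points. All other bidders lose, so their payoff is 0.

Firm Y 0 points, Firm X 0 points, Firm K 0 points, Firm Q 0 points, Firm V 0 points, Firm E 31,000 points.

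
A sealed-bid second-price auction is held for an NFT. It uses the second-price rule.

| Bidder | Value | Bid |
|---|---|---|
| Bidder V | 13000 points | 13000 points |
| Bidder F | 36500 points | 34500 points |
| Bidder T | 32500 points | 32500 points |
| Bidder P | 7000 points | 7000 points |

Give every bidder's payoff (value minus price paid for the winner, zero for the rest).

Bids in descending order: Bidder F 34500 points > Bidder T 32500 points > Bidder V 13000 points > Bidder P 7000 points.
Bidder F has the top bid and wins; the price is the second-highest bid, 32500 points.
Bidder F's payoff = 36500 points − 32500 points = 4000 points. All other bidders lose, so their payoff is 0.

Payoffs: Bidder V 0 points, Bidder F 4000 points, Bidder T 0 points, Bidder P 0 points.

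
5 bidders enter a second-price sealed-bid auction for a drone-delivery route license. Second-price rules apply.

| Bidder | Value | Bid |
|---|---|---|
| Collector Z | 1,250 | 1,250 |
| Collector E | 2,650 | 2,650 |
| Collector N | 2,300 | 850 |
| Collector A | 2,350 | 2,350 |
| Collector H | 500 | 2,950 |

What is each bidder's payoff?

Ordered from highest: Collector H 2,950 > Collector E 2,650 > Collector A 2,350 > Collector Z 1,250 > Collector N 850.
Collector H has the top bid and wins; the price is the second-highest bid, 2,650.
Collector H's payoff = 500 − 2,650 = -2,150. All other bidders lose, so their payoff is 0.

Collector Z 0, Collector E 0, Collector N 0, Collector A 0, Collector H -2,150.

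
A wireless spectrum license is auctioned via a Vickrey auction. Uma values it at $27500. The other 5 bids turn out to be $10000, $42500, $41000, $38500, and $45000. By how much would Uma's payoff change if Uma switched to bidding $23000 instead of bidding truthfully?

The highest competing bid is $45000.
Bidding truthfully at $27500: the top bid is $45000 (a rival), so Uma loses. Payoff = $0.
Bidding $23000: the top bid is $45000 (a rival), so Uma loses. Payoff = $0.
Change = $0 − $0 = $0.
The bid only affects whether you win, not the price — here both bids land on the same side of the top rival bid, so the deviation is payoff-neutral.

Payoff change: $0.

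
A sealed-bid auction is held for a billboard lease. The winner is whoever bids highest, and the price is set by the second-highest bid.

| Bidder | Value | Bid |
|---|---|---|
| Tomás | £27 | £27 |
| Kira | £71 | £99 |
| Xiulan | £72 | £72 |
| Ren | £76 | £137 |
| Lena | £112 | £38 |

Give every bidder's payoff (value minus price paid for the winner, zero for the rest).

Ranking the bids: Ren £137; Kira £99; Xiulan £72; Lena £38; Tomás £27.
Ren has the top bid and wins; the price is the second-highest bid, £99.
Ren's payoff = £76 − £99 = -£23. All other bidders lose, so their payoff is 0.

Tomás £0, Kira £0, Xiulan £0, Ren -£23, Lena £0.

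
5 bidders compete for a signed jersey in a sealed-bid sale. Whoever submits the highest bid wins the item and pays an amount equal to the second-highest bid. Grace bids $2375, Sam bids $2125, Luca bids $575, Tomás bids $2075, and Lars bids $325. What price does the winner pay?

Ranking the bids: Grace $2375; Sam $2125; Tomás $2075; Luca $575; Lars $325.
Grace has the highest bid, so Grace wins.
The second-highest bid is $2125, so that is what Grace pays.

$2125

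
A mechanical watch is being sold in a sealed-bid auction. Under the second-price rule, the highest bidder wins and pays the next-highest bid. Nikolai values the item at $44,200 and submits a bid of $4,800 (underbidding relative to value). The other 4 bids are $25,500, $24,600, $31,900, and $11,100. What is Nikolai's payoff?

Nikolai's payoff: $0.

Highest competing bid: $31,900.
Nikolai's bid $4,800 is not the highest, so Nikolai loses, pays nothing, and earns zero payoff.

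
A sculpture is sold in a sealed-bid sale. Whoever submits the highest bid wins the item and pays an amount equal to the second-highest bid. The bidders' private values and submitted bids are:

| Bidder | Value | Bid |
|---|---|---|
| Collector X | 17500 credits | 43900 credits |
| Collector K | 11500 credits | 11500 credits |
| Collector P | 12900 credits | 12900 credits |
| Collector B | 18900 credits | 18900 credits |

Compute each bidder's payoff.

Payoffs: Collector X -1400 credits, Collector K 0 credits, Collector P 0 credits, Collector B 0 credits.

Bids in descending order: Collector X 43900 credits, then Collector B 18900 credits, then Collector P 12900 credits, then Collector K 11500 credits.
Collector X has the top bid and wins; the price is the second-highest bid, 18900 credits.
Collector X's payoff = 17500 credits − 18900 credits = -1400 credits. All other bidders lose, so their payoff is 0.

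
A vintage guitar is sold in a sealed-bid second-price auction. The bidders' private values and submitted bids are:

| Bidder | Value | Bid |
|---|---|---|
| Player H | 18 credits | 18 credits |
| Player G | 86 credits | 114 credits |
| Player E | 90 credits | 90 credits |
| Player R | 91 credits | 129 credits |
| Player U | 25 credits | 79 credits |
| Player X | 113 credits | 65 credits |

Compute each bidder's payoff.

Bids in descending order: Player R 129 credits; Player G 114 credits; Player E 90 credits; Player U 79 credits; Player X 65 credits; Player H 18 credits.
Player R has the top bid and wins; the price is the second-highest bid, 114 credits.
Player R's payoff = 91 credits − 114 credits = -23 credits. All other bidders lose, so their payoff is 0.

Payoffs: Player H 0 credits, Player G 0 credits, Player E 0 credits, Player R -23 credits, Player U 0 credits, Player X 0 credits.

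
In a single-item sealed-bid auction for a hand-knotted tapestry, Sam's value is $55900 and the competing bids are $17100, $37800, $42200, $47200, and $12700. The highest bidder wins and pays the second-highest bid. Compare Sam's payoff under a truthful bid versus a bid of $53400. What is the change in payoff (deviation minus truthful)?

$0

The highest competing bid is $47200.
Bidding truthfully at $55900: Sam has the top bid, wins, and pays the second-highest bid $47200. Payoff = $55900 − $47200 = $8700.
Bidding $53400: Sam has the top bid, wins, and pays the second-highest bid $47200. Payoff = $55900 − $47200 = $8700.
Change = $8700 − $8700 = $0.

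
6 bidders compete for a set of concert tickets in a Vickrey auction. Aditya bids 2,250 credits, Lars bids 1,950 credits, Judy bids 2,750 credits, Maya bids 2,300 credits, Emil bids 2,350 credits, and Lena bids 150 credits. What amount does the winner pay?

2,350 credits

Ranking the bids: Judy 2,750 credits > Emil 2,350 credits > Maya 2,300 credits > Aditya 2,250 credits > Lars 1,950 credits > Lena 150 credits.
Judy has the highest bid, so Judy wins.
The second-highest bid is 2,350 credits, so that is what Judy pays.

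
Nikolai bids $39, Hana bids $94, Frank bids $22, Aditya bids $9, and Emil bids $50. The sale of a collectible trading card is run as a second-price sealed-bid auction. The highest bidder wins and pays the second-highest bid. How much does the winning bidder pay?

$50

Sorted high to low: Hana $94; Emil $50; Nikolai $39; Frank $22; Aditya $9.
Hana has the highest bid, so Hana wins.
The second-highest bid is $50, so that is what Hana pays.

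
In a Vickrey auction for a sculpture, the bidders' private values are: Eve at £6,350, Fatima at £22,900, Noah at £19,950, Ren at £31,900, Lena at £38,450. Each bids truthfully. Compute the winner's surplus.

Ranking the bids: Lena £38,450; Ren £31,900; Fatima £22,900; Noah £19,950; Eve £6,350.
Lena wins with the top bid and pays the second-highest, £31,900.
Surplus = £38,450 − £31,900 = £6,550.

Surplus = £6,550.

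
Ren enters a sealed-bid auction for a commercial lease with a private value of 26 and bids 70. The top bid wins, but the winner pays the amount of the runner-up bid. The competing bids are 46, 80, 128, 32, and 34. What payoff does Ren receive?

Payoff = 0.

Highest competing bid: 128.
Ren's bid 70 is not the highest, so Ren loses, pays nothing, and earns zero payoff.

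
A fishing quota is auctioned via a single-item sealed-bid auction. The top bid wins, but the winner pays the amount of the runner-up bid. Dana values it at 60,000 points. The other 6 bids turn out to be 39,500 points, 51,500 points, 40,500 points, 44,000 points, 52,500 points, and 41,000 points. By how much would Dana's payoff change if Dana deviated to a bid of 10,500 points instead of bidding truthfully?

Payoff change: -7,500 points.

The highest competing bid is 52,500 points.
Bidding truthfully at 60,000 points: Dana has the top bid, wins, and pays the second-highest bid 52,500 points. Payoff = 60,000 points − 52,500 points = 7,500 points.
Bidding 10,500 points: the top bid is 52,500 points (a rival), so Dana loses. Payoff = 0 points.
Change = 0 points − 7,500 points = -7,500 points.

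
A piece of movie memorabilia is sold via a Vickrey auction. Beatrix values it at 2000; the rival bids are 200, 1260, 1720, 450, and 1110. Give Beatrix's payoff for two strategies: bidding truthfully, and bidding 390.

The highest competing bid is 1720.
Bidding truthfully at 2000: Beatrix has the top bid, wins, and pays the second-highest bid 1720. Payoff = 2000 − 1720 = 280.
Bidding 390: the top bid is 1720 (a rival), so Beatrix loses. Payoff = 0.

Truthful: 280; alternative: 0.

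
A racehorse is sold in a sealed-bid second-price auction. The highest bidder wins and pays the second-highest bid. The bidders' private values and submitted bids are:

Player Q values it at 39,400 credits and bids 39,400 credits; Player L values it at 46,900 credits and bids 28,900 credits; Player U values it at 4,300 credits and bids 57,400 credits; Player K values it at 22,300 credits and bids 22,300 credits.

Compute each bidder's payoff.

Sorted high to low: Player U 57,400 credits; Player Q 39,400 credits; Player L 28,900 credits; Player K 22,300 credits.
Player U has the top bid and wins; the price is the second-highest bid, 39,400 credits.
Player U's payoff = 4,300 credits − 39,400 credits = -35,100 credits. All other bidders lose, so their payoff is 0.

Player Q 0 credits, Player L 0 credits, Player U -35,100 credits, Player K 0 credits.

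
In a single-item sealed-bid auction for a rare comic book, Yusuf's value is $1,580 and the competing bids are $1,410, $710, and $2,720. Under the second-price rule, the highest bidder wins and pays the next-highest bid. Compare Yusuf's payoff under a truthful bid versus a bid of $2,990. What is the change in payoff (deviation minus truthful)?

The highest competing bid is $2,720.
Bidding truthfully at $1,580: the top bid is $2,720 (a rival), so Yusuf loses. Payoff = $0.
Bidding $2,990: Yusuf has the top bid, wins, and pays the second-highest bid $2,720. Payoff = $1,580 − $2,720 = -$1,140.
Change = -$1,140 − $0 = -$1,140.
This is the dominant-strategy logic: truthful bidding weakly beats any alternative.

Change in payoff: -$1,140.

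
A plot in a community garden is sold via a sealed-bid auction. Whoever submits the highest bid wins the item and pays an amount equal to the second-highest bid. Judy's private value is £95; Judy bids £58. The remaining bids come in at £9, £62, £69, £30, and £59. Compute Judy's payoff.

£0

Highest competing bid: £69.
Judy's bid £58 is not the highest, so Judy loses, pays nothing, and earns zero payoff.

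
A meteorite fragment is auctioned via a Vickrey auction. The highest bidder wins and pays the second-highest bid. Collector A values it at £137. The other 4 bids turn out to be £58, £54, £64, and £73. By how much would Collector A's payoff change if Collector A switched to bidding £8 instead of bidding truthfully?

Payoff change: -£64.

The highest competing bid is £73.
Bidding truthfully at £137: Collector A has the top bid, wins, and pays the second-highest bid £73. Payoff = £137 − £73 = £64.
Bidding £8: the top bid is £73 (a rival), so Collector A loses. Payoff = £0.
Change = £0 − £64 = -£64.
This is the dominant-strategy logic: truthful bidding weakly beats any alternative.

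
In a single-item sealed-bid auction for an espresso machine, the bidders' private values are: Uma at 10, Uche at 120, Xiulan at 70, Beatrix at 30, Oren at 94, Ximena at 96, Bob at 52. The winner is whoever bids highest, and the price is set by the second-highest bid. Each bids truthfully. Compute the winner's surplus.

Ranking the bids: Uche 120 > Ximena 96 > Oren 94 > Xiulan 70 > Bob 52 > Beatrix 30 > Uma 10.
Uche wins with the top bid and pays the second-highest, 96.
Surplus = 120 − 96 = 24.

Winner's surplus: 24.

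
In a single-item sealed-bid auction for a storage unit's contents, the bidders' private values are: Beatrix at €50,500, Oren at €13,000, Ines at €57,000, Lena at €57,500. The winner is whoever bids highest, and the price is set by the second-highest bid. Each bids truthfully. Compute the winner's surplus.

Winner's surplus: €500.

Ordered from highest: Lena €57,500, then Ines €57,000, then Beatrix €50,500, then Oren €13,000.
Lena wins with the top bid and pays the second-highest, €57,000.
Surplus = €57,500 − €57,000 = €500.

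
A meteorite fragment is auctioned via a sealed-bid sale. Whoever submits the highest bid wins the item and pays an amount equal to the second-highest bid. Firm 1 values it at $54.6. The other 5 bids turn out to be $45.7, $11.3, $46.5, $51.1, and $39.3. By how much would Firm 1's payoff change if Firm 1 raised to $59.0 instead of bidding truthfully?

The highest competing bid is $51.1.
Bidding truthfully at $54.6: Firm 1 has the top bid, wins, and pays the second-highest bid $51.1. Payoff = $54.6 − $51.1 = $3.5.
Bidding $59.0: Firm 1 has the top bid, wins, and pays the second-highest bid $51.1. Payoff = $54.6 − $51.1 = $3.5.
Change = $3.5 − $3.5 = $0.0.

$0.0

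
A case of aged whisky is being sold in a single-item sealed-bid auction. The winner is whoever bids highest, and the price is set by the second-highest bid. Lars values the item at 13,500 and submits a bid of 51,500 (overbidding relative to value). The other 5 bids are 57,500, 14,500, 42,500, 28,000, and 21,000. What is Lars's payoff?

Lars's payoff: 0.

Highest competing bid: 57,500.
Lars's bid 51,500 is not the highest, so Lars loses, pays nothing, and earns zero payoff.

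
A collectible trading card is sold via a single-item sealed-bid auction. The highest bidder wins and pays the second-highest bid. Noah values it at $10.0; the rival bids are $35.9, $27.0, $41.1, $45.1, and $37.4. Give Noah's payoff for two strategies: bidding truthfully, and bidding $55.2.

(a) $0.0  (b) -$35.1

The highest competing bid is $45.1.
Bidding truthfully at $10.0: the top bid is $45.1 (a rival), so Noah loses. Payoff = $0.0.
Bidding $55.2: Noah has the top bid, wins, and pays the second-highest bid $45.1. Payoff = $10.0 − $45.1 = -$35.1.
This is the dominant-strategy logic: truthful bidding weakly beats any alternative.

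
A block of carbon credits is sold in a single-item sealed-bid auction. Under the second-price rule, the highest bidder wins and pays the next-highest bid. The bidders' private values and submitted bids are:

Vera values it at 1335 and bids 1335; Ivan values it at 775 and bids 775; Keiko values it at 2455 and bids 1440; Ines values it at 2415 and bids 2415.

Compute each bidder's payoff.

Bids in descending order: Ines 2415 > Keiko 1440 > Vera 1335 > Ivan 775.
Ines has the top bid and wins; the price is the second-highest bid, 1440.
Ines's payoff = 2415 − 1440 = 975. All other bidders lose, so their payoff is 0.

Vera 0, Ivan 0, Keiko 0, Ines 975.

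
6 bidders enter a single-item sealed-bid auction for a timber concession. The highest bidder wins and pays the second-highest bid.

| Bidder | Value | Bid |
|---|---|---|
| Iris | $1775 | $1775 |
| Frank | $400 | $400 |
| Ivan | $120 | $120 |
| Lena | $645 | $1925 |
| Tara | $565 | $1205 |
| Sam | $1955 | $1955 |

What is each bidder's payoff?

Bids in descending order: Sam $1955 > Lena $1925 > Iris $1775 > Tara $1205 > Frank $400 > Ivan $120.
Sam has the top bid and wins; the price is the second-highest bid, $1925.
Sam's payoff = $1955 − $1925 = $30. All other bidders lose, so their payoff is 0.

Iris $0, Frank $0, Ivan $0, Lena $0, Tara $0, Sam $30.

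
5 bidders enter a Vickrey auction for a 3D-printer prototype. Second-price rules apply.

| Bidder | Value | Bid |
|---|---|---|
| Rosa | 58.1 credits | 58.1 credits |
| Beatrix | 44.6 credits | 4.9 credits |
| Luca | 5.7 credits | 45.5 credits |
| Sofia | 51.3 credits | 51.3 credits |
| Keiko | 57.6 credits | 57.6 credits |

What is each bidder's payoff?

Rosa 0.5 credits, Beatrix 0.0 credits, Luca 0.0 credits, Sofia 0.0 credits, Keiko 0.0 credits.

Bids in descending order: Rosa 58.1 credits > Keiko 57.6 credits > Sofia 51.3 credits > Luca 45.5 credits > Beatrix 4.9 credits.
Rosa has the top bid and wins; the price is the second-highest bid, 57.6 credits.
Rosa's payoff = 58.1 credits − 57.6 credits = 0.5 credits. All other bidders lose, so their payoff is 0.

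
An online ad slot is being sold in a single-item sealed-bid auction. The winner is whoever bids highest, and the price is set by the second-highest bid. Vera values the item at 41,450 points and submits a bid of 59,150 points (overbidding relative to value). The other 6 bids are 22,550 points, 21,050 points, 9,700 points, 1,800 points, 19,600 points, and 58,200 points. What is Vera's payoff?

Highest competing bid: 58,200 points.
Vera's bid 59,150 points is the highest overall, so Vera wins and pays the second-highest bid, 58,200 points.
Payoff = value − price = 41,450 points − 58,200 points = -16,750 points.
Overbidding won the item at a price above value — truthful bidding would have avoided this loss.

-16,750 points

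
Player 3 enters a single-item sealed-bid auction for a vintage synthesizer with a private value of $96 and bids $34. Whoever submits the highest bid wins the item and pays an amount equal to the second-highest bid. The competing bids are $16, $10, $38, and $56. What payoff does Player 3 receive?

$0

Highest competing bid: $56.
Player 3's bid $34 is not the highest, so Player 3 loses, pays nothing, and earns zero payoff.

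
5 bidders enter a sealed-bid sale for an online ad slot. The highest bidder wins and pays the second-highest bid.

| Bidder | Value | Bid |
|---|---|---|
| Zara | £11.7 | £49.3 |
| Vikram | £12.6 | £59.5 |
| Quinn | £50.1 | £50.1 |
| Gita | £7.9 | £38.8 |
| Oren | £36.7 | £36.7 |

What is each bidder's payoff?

Payoffs: Zara £0.0, Vikram -£37.5, Quinn £0.0, Gita £0.0, Oren £0.0.

Ranking the bids: Vikram £59.5; Quinn £50.1; Zara £49.3; Gita £38.8; Oren £36.7.
Vikram has the top bid and wins; the price is the second-highest bid, £50.1.
Vikram's payoff = £12.6 − £50.1 = -£37.5. All other bidders lose, so their payoff is 0.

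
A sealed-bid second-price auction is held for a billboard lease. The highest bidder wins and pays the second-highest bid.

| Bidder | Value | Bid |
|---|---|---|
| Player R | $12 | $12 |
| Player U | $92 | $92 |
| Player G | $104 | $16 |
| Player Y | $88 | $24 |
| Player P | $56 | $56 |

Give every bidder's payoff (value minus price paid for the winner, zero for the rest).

Ranking the bids: Player U $92, then Player P $56, then Player Y $24, then Player G $16, then Player R $12.
Player U has the top bid and wins; the price is the second-highest bid, $56.
Player U's payoff = $92 − $56 = $36. All other bidders lose, so their payoff is 0.

Player R $0, Player U $36, Player G $0, Player Y $0, Player P $0.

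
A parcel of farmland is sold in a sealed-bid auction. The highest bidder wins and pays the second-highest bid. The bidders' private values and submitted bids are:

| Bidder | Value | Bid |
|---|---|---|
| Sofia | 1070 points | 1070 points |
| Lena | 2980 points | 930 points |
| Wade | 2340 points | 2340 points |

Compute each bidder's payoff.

Ranking the bids: Wade 2340 points, then Sofia 1070 points, then Lena 930 points.
Wade has the top bid and wins; the price is the second-highest bid, 1070 points.
Wade's payoff = 2340 points − 1070 points = 1270 points. All other bidders lose, so their payoff is 0.

Sofia 0 points, Lena 0 points, Wade 1270 points.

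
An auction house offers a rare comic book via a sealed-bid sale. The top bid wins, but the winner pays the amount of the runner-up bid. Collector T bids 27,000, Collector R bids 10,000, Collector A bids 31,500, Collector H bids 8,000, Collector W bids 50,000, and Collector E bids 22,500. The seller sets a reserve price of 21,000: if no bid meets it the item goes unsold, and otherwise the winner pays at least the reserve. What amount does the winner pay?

Price paid: 31,500.

Ordered from highest: Collector W 50,000 > Collector A 31,500 > Collector T 27,000 > Collector E 22,500 > Collector R 10,000 > Collector H 8,000.
Collector W has the highest bid, so Collector W wins.
The second-highest bid is 31,500, which exceeds the reserve, so that sets the price.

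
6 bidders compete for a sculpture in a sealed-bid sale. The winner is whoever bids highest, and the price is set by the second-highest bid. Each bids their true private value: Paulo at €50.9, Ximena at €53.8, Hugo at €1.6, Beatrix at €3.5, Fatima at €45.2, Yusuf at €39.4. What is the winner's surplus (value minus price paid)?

Bids in descending order: Ximena €53.8 > Paulo €50.9 > Fatima €45.2 > Yusuf €39.4 > Beatrix €3.5 > Hugo €1.6.
Ximena wins with the top bid and pays the second-highest, €50.9.
Surplus = €53.8 − €50.9 = €2.9.

Surplus = €2.9.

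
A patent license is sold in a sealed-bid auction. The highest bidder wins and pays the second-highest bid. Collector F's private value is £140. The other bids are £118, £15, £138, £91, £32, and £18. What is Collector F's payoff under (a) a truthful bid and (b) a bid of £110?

The highest competing bid is £138.
Bidding truthfully at £140: Collector F has the top bid, wins, and pays the second-highest bid £138. Payoff = £140 − £138 = £2.
Bidding £110: the top bid is £138 (a rival), so Collector F loses. Payoff = £0.
This is the dominant-strategy logic: truthful bidding weakly beats any alternative.

Truthful: £2; alternative: £0.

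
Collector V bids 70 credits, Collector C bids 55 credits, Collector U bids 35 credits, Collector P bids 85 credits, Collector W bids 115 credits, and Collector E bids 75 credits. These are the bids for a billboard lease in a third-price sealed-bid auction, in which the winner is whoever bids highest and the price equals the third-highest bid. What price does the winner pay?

The winner pays 75 credits.

Ordered from highest: Collector W 115 credits; Collector P 85 credits; Collector E 75 credits; Collector V 70 credits; Collector C 55 credits; Collector U 35 credits.
Collector W is the highest bidder, so Collector W wins.
Under the third-price rule, the price is the third-highest bid: 75 credits.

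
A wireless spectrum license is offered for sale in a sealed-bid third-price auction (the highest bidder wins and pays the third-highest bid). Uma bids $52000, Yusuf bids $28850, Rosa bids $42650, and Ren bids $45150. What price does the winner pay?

Price paid: $42650.

Ranking the bids: Uma $52000, then Ren $45150, then Rosa $42650, then Yusuf $28850.
Uma is the highest bidder, so Uma wins.
Under the third-price rule, the price is the third-highest bid: $42650.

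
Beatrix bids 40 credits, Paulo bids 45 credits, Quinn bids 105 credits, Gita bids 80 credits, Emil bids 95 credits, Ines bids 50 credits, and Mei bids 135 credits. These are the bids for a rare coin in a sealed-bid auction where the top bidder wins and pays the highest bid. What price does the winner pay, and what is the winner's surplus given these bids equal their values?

The winner pays 135 credits for a surplus of 0 credits.

Bids in descending order: Mei 135 credits; Quinn 105 credits; Emil 95 credits; Gita 80 credits; Ines 50 credits; Paulo 45 credits; Beatrix 40 credits.
Mei is the highest bidder, so Mei wins.
Under the first-price rule, the price is the highest bid: 135 credits.
Surplus = 135 credits − 135 credits = 0 credits.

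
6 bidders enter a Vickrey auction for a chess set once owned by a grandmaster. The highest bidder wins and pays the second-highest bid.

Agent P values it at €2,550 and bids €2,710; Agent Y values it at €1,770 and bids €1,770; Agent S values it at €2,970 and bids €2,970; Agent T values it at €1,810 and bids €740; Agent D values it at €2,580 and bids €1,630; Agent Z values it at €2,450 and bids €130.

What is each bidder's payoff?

Bids in descending order: Agent S €2,970; Agent P €2,710; Agent Y €1,770; Agent D €1,630; Agent T €740; Agent Z €130.
Agent S has the top bid and wins; the price is the second-highest bid, €2,710.
Agent S's payoff = €2,970 − €2,710 = €260. All other bidders lose, so their payoff is 0.

Payoffs: Agent P €0, Agent Y €0, Agent S €260, Agent T €0, Agent D €0, Agent Z €0.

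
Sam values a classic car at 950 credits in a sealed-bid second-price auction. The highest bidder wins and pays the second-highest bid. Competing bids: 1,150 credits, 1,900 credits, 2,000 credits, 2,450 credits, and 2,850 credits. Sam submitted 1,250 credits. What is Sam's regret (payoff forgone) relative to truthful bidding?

Payoff forgone: 0 credits.

The highest competing bid is 2,850 credits.
Bidding truthfully at 950 credits: the top bid is 2,850 credits (a rival), so Sam loses. Payoff = 0 credits.
Bidding 1,250 credits: the top bid is 2,850 credits (a rival), so Sam loses. Payoff = 0 credits.
Regret = truthful payoff − actual payoff = 0 credits − 0 credits = 0 credits.
The bid only affects whether you win, not the price — here both bids land on the same side of the top rival bid, so the deviation is payoff-neutral.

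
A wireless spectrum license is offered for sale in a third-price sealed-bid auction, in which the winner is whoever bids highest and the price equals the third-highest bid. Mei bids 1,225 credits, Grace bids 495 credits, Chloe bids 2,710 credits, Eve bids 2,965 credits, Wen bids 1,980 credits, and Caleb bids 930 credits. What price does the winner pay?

The winner pays 1,980 credits.

Bids in descending order: Eve 2,965 credits > Chloe 2,710 credits > Wen 1,980 credits > Mei 1,225 credits > Caleb 930 credits > Grace 495 credits.
Eve is the highest bidder, so Eve wins.
Under the third-price rule, the price is the third-highest bid: 1,980 credits.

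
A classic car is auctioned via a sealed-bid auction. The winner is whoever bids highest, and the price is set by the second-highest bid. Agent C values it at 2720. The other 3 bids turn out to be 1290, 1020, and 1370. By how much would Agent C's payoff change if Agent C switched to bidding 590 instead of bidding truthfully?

Payoff change: -1350.

The highest competing bid is 1370.
Bidding truthfully at 2720: Agent C has the top bid, wins, and pays the second-highest bid 1370. Payoff = 2720 − 1370 = 1350.
Bidding 590: the top bid is 1370 (a rival), so Agent C loses. Payoff = 0.
Change = 0 − 1350 = -1350.
Deviating from a truthful bid can only lose payoff in a second-price auction — never gain.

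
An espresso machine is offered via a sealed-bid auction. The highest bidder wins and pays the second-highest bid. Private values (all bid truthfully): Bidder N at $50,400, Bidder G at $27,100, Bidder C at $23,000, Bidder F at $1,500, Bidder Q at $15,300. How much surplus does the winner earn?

Sorted high to low: Bidder N $50,400, then Bidder G $27,100, then Bidder C $23,000, then Bidder Q $15,300, then Bidder F $1,500.
Bidder N wins with the top bid and pays the second-highest, $27,100.
Surplus = $50,400 − $27,100 = $23,300.

Winner's surplus: $23,300.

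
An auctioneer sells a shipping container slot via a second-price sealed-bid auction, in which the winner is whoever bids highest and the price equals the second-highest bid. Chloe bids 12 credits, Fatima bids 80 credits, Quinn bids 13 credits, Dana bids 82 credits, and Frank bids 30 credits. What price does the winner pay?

Ordered from highest: Dana 82 credits > Fatima 80 credits > Frank 30 credits > Quinn 13 credits > Chloe 12 credits.
Dana is the highest bidder, so Dana wins.
Under the second-price rule, the price is the second-highest bid: 80 credits.

Price paid: 80 credits.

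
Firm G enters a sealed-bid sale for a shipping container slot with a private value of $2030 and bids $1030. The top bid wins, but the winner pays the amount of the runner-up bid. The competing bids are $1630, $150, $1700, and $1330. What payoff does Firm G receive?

Highest competing bid: $1700.
Firm G's bid $1030 is not the highest, so Firm G loses, pays nothing, and earns zero payoff.

Payoff = $0.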